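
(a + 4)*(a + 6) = a^2 + 10*a + 24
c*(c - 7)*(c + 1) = c^3 - 6*c^2 - 7*c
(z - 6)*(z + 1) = z^2 - 5*z - 6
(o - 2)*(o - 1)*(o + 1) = o^3 - 2*o^2 - o + 2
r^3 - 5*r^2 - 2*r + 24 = (r - 4)*(r - 3)*(r + 2)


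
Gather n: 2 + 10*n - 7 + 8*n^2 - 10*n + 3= 8*n^2 - 2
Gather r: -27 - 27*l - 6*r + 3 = -27*l - 6*r - 24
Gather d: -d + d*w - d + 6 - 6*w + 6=d*(w - 2) - 6*w + 12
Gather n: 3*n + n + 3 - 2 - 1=4*n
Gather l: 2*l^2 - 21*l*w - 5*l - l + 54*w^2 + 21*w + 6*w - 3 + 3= 2*l^2 + l*(-21*w - 6) + 54*w^2 + 27*w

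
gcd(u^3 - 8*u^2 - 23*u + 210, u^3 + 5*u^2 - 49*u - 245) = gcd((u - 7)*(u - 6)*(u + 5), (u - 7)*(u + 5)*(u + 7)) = u^2 - 2*u - 35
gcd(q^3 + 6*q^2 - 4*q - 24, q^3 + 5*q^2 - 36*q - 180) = q + 6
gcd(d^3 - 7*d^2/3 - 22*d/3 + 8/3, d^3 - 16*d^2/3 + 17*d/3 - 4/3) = d^2 - 13*d/3 + 4/3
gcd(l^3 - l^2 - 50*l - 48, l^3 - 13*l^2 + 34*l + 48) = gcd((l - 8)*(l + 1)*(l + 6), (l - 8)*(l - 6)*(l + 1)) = l^2 - 7*l - 8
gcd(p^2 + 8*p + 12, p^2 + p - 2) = p + 2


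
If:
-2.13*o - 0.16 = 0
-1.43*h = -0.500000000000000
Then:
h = 0.35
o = -0.08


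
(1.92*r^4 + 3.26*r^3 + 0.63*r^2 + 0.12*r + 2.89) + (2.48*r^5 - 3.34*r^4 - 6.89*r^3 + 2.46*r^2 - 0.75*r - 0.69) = 2.48*r^5 - 1.42*r^4 - 3.63*r^3 + 3.09*r^2 - 0.63*r + 2.2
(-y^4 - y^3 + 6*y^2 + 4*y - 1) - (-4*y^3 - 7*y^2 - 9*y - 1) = -y^4 + 3*y^3 + 13*y^2 + 13*y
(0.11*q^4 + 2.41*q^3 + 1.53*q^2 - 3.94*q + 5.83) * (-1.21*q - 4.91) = -0.1331*q^5 - 3.4562*q^4 - 13.6844*q^3 - 2.7449*q^2 + 12.2911*q - 28.6253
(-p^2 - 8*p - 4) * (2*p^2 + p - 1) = -2*p^4 - 17*p^3 - 15*p^2 + 4*p + 4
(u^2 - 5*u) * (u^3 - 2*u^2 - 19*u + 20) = u^5 - 7*u^4 - 9*u^3 + 115*u^2 - 100*u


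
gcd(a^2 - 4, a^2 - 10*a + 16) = a - 2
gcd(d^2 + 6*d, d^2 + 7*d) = d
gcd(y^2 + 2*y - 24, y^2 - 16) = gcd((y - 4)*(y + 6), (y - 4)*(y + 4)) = y - 4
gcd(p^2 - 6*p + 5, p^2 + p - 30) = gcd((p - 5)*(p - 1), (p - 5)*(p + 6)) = p - 5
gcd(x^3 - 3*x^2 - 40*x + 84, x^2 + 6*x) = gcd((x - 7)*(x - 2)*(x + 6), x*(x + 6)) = x + 6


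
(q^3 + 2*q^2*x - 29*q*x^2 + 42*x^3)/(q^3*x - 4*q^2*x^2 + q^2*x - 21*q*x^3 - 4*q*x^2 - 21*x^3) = (-q^3 - 2*q^2*x + 29*q*x^2 - 42*x^3)/(x*(-q^3 + 4*q^2*x - q^2 + 21*q*x^2 + 4*q*x + 21*x^2))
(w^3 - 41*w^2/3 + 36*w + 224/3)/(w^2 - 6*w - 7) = (3*w^2 - 20*w - 32)/(3*(w + 1))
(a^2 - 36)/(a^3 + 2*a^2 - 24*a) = (a - 6)/(a*(a - 4))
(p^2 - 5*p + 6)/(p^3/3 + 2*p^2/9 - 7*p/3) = 9*(p^2 - 5*p + 6)/(p*(3*p^2 + 2*p - 21))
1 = 1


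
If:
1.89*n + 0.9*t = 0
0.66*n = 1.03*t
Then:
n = 0.00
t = 0.00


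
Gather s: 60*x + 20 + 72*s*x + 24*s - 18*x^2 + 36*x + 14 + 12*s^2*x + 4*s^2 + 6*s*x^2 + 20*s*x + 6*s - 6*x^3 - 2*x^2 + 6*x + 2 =s^2*(12*x + 4) + s*(6*x^2 + 92*x + 30) - 6*x^3 - 20*x^2 + 102*x + 36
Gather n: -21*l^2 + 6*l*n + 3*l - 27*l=-21*l^2 + 6*l*n - 24*l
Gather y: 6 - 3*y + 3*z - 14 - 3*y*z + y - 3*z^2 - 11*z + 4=y*(-3*z - 2) - 3*z^2 - 8*z - 4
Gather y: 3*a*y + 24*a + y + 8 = 24*a + y*(3*a + 1) + 8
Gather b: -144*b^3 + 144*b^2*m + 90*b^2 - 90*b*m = -144*b^3 + b^2*(144*m + 90) - 90*b*m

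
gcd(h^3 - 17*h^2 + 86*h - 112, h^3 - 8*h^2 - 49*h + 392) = h^2 - 15*h + 56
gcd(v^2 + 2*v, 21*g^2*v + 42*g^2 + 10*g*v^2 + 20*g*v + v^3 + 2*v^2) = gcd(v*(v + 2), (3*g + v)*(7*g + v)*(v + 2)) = v + 2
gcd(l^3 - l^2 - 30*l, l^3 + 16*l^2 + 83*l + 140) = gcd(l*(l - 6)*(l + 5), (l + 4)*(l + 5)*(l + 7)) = l + 5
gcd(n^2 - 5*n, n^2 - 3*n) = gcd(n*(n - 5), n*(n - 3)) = n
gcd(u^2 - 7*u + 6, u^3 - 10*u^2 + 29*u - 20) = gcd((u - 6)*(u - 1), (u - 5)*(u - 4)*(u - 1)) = u - 1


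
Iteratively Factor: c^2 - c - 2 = (c - 2)*(c + 1)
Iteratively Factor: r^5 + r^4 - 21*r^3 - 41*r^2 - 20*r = (r - 5)*(r^4 + 6*r^3 + 9*r^2 + 4*r) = r*(r - 5)*(r^3 + 6*r^2 + 9*r + 4) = r*(r - 5)*(r + 1)*(r^2 + 5*r + 4) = r*(r - 5)*(r + 1)^2*(r + 4)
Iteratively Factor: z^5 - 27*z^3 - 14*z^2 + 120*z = (z + 4)*(z^4 - 4*z^3 - 11*z^2 + 30*z) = (z - 5)*(z + 4)*(z^3 + z^2 - 6*z) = z*(z - 5)*(z + 4)*(z^2 + z - 6) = z*(z - 5)*(z + 3)*(z + 4)*(z - 2)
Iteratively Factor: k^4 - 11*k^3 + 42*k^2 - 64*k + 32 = (k - 2)*(k^3 - 9*k^2 + 24*k - 16) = (k - 4)*(k - 2)*(k^2 - 5*k + 4) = (k - 4)^2*(k - 2)*(k - 1)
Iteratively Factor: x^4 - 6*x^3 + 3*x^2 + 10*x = (x)*(x^3 - 6*x^2 + 3*x + 10) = x*(x - 5)*(x^2 - x - 2) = x*(x - 5)*(x + 1)*(x - 2)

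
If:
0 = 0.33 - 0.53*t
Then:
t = 0.62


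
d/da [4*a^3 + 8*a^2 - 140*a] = 12*a^2 + 16*a - 140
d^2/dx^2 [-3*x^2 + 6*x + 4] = -6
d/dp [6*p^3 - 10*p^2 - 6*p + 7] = 18*p^2 - 20*p - 6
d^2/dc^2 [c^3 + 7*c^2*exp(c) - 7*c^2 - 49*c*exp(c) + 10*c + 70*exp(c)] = 7*c^2*exp(c) - 21*c*exp(c) + 6*c - 14*exp(c) - 14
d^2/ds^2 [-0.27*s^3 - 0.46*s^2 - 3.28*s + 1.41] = -1.62*s - 0.92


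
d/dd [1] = 0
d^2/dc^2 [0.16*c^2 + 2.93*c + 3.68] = 0.320000000000000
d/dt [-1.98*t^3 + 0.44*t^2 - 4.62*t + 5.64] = -5.94*t^2 + 0.88*t - 4.62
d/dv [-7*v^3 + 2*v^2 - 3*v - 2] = -21*v^2 + 4*v - 3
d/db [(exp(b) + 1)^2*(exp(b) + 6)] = (exp(b) + 1)*(3*exp(b) + 13)*exp(b)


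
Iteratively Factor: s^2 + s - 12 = (s + 4)*(s - 3)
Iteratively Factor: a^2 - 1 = (a + 1)*(a - 1)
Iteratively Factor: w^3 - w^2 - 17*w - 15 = (w - 5)*(w^2 + 4*w + 3) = (w - 5)*(w + 1)*(w + 3)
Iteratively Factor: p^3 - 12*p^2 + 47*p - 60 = (p - 5)*(p^2 - 7*p + 12) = (p - 5)*(p - 3)*(p - 4)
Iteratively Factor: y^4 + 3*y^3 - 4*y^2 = (y)*(y^3 + 3*y^2 - 4*y) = y*(y + 4)*(y^2 - y) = y*(y - 1)*(y + 4)*(y)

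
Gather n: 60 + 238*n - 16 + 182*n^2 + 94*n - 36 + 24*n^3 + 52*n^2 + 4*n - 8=24*n^3 + 234*n^2 + 336*n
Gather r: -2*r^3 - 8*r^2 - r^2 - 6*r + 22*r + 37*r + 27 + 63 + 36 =-2*r^3 - 9*r^2 + 53*r + 126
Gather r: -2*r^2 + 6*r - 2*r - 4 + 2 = -2*r^2 + 4*r - 2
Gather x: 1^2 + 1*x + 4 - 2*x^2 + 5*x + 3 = -2*x^2 + 6*x + 8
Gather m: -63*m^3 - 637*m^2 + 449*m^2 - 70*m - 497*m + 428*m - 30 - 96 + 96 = -63*m^3 - 188*m^2 - 139*m - 30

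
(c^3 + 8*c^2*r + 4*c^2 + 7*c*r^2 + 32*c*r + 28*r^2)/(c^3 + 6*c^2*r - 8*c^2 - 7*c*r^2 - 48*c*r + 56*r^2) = (-c^2 - c*r - 4*c - 4*r)/(-c^2 + c*r + 8*c - 8*r)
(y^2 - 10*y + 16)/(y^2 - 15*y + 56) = (y - 2)/(y - 7)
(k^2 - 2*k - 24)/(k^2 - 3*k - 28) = (k - 6)/(k - 7)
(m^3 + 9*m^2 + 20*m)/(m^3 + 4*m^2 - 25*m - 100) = m/(m - 5)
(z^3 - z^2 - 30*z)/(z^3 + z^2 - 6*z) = (z^2 - z - 30)/(z^2 + z - 6)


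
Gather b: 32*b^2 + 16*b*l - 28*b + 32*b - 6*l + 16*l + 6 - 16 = 32*b^2 + b*(16*l + 4) + 10*l - 10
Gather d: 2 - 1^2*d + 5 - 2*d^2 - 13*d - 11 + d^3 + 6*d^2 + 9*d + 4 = d^3 + 4*d^2 - 5*d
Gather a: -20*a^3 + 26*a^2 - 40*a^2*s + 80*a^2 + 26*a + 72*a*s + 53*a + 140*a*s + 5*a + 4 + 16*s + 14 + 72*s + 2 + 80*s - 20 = -20*a^3 + a^2*(106 - 40*s) + a*(212*s + 84) + 168*s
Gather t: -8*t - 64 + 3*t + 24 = -5*t - 40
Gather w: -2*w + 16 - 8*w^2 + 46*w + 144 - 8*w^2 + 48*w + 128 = -16*w^2 + 92*w + 288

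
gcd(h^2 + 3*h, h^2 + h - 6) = h + 3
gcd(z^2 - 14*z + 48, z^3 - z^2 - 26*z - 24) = z - 6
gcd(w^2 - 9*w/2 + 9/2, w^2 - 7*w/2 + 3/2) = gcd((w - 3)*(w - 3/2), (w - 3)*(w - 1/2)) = w - 3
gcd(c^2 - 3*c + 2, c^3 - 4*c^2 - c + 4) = c - 1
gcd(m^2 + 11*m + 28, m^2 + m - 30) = 1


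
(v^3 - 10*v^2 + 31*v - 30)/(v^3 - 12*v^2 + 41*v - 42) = (v - 5)/(v - 7)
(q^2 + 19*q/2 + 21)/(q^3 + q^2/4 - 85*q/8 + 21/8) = 4*(q + 6)/(4*q^2 - 13*q + 3)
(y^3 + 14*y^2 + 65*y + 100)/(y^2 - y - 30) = (y^2 + 9*y + 20)/(y - 6)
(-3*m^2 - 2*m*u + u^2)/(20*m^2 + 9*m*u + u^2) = (-3*m^2 - 2*m*u + u^2)/(20*m^2 + 9*m*u + u^2)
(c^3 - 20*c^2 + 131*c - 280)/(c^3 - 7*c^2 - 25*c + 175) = (c - 8)/(c + 5)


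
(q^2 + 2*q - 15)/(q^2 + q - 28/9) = 9*(q^2 + 2*q - 15)/(9*q^2 + 9*q - 28)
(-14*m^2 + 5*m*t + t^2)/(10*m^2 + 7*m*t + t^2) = (-14*m^2 + 5*m*t + t^2)/(10*m^2 + 7*m*t + t^2)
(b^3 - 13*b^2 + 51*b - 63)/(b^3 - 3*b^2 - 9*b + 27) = (b - 7)/(b + 3)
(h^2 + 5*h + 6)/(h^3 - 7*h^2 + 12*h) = (h^2 + 5*h + 6)/(h*(h^2 - 7*h + 12))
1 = 1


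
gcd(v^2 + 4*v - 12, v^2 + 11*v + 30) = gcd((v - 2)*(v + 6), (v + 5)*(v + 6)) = v + 6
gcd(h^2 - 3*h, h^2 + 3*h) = h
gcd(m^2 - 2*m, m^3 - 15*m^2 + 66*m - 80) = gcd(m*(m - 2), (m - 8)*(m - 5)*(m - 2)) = m - 2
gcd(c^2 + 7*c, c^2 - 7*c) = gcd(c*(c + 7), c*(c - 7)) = c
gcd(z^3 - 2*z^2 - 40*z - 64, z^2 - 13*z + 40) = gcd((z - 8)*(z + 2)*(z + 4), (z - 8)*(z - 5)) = z - 8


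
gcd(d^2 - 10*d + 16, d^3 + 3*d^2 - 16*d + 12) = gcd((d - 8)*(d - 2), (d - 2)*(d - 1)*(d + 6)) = d - 2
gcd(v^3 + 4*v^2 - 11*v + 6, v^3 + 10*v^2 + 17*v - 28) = v - 1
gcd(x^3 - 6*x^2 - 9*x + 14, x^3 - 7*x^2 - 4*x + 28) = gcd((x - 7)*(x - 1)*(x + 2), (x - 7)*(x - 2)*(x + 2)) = x^2 - 5*x - 14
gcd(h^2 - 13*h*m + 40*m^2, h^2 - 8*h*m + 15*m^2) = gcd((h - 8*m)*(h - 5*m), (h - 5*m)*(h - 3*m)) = h - 5*m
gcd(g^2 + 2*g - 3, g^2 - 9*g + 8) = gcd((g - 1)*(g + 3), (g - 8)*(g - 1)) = g - 1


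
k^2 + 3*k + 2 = (k + 1)*(k + 2)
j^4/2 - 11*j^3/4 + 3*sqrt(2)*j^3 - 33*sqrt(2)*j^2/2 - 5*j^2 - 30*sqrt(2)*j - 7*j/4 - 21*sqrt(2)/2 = (j/2 + 1/2)*(j - 7)*(j + 1/2)*(j + 6*sqrt(2))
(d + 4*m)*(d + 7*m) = d^2 + 11*d*m + 28*m^2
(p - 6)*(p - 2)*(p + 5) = p^3 - 3*p^2 - 28*p + 60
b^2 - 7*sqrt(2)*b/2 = b*(b - 7*sqrt(2)/2)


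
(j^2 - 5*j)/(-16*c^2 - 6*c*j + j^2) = j*(5 - j)/(16*c^2 + 6*c*j - j^2)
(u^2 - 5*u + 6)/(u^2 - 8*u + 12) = (u - 3)/(u - 6)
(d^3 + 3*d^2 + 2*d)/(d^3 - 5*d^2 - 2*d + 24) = d*(d + 1)/(d^2 - 7*d + 12)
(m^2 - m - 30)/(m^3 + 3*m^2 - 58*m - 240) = (m - 6)/(m^2 - 2*m - 48)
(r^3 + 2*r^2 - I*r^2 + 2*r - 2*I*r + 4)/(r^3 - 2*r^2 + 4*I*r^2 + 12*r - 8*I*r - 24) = (r^2 + r*(2 + I) + 2*I)/(r^2 + r*(-2 + 6*I) - 12*I)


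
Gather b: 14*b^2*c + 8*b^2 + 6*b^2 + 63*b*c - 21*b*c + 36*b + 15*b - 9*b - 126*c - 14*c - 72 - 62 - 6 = b^2*(14*c + 14) + b*(42*c + 42) - 140*c - 140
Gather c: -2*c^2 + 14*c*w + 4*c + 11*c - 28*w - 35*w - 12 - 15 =-2*c^2 + c*(14*w + 15) - 63*w - 27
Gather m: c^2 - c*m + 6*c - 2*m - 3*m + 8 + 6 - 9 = c^2 + 6*c + m*(-c - 5) + 5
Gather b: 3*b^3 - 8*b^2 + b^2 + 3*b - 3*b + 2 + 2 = 3*b^3 - 7*b^2 + 4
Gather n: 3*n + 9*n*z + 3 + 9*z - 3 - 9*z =n*(9*z + 3)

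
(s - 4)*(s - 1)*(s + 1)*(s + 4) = s^4 - 17*s^2 + 16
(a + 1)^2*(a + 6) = a^3 + 8*a^2 + 13*a + 6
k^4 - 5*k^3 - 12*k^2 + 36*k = k*(k - 6)*(k - 2)*(k + 3)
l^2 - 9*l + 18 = (l - 6)*(l - 3)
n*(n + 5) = n^2 + 5*n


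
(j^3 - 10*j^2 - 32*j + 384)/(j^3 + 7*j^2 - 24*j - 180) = (j^2 - 16*j + 64)/(j^2 + j - 30)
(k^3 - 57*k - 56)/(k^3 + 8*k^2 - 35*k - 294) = (k^2 - 7*k - 8)/(k^2 + k - 42)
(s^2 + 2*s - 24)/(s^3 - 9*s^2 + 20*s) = (s + 6)/(s*(s - 5))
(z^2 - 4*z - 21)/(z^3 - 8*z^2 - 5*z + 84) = 1/(z - 4)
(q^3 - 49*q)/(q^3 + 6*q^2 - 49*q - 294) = q/(q + 6)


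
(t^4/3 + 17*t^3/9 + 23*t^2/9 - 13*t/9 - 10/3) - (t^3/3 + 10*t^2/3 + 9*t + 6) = t^4/3 + 14*t^3/9 - 7*t^2/9 - 94*t/9 - 28/3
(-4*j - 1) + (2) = 1 - 4*j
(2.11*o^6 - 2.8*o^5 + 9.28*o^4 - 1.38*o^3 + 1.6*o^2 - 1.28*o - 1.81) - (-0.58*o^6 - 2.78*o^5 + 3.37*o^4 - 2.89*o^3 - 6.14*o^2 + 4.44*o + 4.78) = 2.69*o^6 - 0.02*o^5 + 5.91*o^4 + 1.51*o^3 + 7.74*o^2 - 5.72*o - 6.59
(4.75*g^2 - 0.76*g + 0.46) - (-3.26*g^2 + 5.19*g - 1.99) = 8.01*g^2 - 5.95*g + 2.45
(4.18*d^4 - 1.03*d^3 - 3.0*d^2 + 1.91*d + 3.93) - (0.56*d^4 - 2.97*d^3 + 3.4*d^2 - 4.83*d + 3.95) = 3.62*d^4 + 1.94*d^3 - 6.4*d^2 + 6.74*d - 0.02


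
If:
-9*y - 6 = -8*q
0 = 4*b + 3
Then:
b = -3/4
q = 9*y/8 + 3/4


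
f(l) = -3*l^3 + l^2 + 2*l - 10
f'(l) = -9*l^2 + 2*l + 2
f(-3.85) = 168.32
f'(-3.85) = -139.10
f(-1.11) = -6.89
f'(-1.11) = -11.31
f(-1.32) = -4.00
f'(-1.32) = -16.32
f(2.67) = -54.63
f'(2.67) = -56.82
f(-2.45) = 35.22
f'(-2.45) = -56.92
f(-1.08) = -7.21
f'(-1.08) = -10.66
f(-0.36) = -10.45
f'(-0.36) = 0.11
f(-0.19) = -10.32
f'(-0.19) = 1.30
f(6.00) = -610.00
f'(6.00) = -310.00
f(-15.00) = 10310.00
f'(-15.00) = -2053.00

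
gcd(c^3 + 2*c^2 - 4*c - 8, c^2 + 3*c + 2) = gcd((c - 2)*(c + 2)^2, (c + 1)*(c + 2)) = c + 2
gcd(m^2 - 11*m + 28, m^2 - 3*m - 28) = m - 7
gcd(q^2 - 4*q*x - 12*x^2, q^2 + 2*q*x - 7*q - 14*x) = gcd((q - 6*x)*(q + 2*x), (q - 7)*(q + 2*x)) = q + 2*x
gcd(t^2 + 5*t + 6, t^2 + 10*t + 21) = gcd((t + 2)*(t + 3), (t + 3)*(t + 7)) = t + 3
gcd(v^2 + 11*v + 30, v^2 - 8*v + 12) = 1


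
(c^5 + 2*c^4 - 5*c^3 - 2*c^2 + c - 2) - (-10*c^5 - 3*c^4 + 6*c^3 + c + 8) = 11*c^5 + 5*c^4 - 11*c^3 - 2*c^2 - 10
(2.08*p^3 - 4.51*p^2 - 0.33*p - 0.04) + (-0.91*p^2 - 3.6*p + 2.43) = 2.08*p^3 - 5.42*p^2 - 3.93*p + 2.39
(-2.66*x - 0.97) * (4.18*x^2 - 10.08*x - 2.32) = -11.1188*x^3 + 22.7582*x^2 + 15.9488*x + 2.2504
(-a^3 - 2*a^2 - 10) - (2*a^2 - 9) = -a^3 - 4*a^2 - 1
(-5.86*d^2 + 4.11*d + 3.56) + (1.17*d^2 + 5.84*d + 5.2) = -4.69*d^2 + 9.95*d + 8.76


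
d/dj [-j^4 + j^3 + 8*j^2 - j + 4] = -4*j^3 + 3*j^2 + 16*j - 1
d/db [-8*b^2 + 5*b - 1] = 5 - 16*b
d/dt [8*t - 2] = 8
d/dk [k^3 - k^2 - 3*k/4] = 3*k^2 - 2*k - 3/4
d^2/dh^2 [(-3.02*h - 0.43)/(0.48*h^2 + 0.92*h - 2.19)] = (-(0.96*h + 0.92)*(1.92*h + 1.84)*(3.02*h + 0.43) + (8.6976*h + 5.9696)*(0.48*h^2 + 0.92*h - 2.19))/(0.48*h^2 + 0.92*h - 2.19)^3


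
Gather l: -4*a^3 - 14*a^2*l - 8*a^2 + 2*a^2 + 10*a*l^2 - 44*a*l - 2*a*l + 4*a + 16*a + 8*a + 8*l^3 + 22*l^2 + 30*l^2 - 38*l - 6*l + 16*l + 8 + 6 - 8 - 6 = -4*a^3 - 6*a^2 + 28*a + 8*l^3 + l^2*(10*a + 52) + l*(-14*a^2 - 46*a - 28)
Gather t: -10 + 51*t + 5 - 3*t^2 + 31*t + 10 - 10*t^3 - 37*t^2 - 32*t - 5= -10*t^3 - 40*t^2 + 50*t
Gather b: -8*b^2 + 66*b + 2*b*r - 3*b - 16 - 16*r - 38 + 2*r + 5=-8*b^2 + b*(2*r + 63) - 14*r - 49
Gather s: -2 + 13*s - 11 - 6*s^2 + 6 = -6*s^2 + 13*s - 7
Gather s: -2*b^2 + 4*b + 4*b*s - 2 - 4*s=-2*b^2 + 4*b + s*(4*b - 4) - 2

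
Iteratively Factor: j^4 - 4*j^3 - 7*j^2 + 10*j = (j - 5)*(j^3 + j^2 - 2*j) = (j - 5)*(j + 2)*(j^2 - j) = (j - 5)*(j - 1)*(j + 2)*(j)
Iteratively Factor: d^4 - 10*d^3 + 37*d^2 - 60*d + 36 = (d - 2)*(d^3 - 8*d^2 + 21*d - 18) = (d - 3)*(d - 2)*(d^2 - 5*d + 6) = (d - 3)^2*(d - 2)*(d - 2)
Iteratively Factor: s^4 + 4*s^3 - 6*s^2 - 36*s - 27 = (s + 3)*(s^3 + s^2 - 9*s - 9) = (s - 3)*(s + 3)*(s^2 + 4*s + 3) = (s - 3)*(s + 3)^2*(s + 1)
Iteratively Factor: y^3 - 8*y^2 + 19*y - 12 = (y - 1)*(y^2 - 7*y + 12) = (y - 3)*(y - 1)*(y - 4)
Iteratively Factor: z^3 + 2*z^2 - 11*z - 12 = (z - 3)*(z^2 + 5*z + 4) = (z - 3)*(z + 1)*(z + 4)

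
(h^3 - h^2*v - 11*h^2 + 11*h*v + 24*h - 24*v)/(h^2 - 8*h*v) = (h^3 - h^2*v - 11*h^2 + 11*h*v + 24*h - 24*v)/(h*(h - 8*v))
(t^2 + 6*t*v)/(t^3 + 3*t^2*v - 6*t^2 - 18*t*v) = (t + 6*v)/(t^2 + 3*t*v - 6*t - 18*v)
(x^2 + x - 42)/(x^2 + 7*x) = (x - 6)/x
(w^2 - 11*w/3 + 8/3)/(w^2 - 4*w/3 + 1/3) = (3*w - 8)/(3*w - 1)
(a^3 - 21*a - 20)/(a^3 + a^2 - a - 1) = (a^2 - a - 20)/(a^2 - 1)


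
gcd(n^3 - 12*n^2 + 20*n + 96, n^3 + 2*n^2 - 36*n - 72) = n^2 - 4*n - 12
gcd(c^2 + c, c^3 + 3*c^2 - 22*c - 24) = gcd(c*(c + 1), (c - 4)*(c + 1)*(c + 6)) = c + 1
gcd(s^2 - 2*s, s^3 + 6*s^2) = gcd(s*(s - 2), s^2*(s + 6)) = s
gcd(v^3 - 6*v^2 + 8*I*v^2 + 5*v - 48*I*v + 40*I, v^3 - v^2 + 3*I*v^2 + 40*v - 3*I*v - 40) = v^2 + v*(-1 + 8*I) - 8*I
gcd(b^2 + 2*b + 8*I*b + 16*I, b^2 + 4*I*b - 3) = 1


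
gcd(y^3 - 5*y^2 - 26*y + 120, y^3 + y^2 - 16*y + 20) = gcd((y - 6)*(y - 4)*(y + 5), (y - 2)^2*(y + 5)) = y + 5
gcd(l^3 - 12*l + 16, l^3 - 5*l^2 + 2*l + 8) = l - 2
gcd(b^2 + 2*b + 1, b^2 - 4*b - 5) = b + 1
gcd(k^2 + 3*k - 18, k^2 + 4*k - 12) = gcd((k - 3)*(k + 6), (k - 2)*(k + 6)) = k + 6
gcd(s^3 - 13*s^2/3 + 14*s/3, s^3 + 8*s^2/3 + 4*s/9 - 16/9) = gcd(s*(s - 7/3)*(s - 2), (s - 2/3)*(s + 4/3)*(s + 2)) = 1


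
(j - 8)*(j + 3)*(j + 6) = j^3 + j^2 - 54*j - 144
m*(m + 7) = m^2 + 7*m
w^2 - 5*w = w*(w - 5)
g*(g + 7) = g^2 + 7*g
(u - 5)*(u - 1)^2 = u^3 - 7*u^2 + 11*u - 5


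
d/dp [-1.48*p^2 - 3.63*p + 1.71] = -2.96*p - 3.63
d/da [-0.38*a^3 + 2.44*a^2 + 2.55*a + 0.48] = -1.14*a^2 + 4.88*a + 2.55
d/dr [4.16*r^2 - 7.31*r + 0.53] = 8.32*r - 7.31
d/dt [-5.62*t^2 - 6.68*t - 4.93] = -11.24*t - 6.68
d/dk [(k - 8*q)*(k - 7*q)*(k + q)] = 3*k^2 - 28*k*q + 41*q^2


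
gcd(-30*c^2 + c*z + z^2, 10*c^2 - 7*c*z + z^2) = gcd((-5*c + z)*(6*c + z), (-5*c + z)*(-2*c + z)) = -5*c + z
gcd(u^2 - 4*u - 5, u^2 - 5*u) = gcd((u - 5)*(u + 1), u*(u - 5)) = u - 5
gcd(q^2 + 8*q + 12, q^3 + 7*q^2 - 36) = q + 6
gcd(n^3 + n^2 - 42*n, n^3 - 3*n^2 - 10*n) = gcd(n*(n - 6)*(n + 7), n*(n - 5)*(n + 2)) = n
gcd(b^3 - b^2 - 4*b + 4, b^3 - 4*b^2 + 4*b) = b - 2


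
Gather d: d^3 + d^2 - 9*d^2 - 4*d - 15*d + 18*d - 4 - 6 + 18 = d^3 - 8*d^2 - d + 8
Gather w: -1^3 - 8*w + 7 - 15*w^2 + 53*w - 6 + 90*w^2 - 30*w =75*w^2 + 15*w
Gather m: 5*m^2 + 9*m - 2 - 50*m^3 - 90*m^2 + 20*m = -50*m^3 - 85*m^2 + 29*m - 2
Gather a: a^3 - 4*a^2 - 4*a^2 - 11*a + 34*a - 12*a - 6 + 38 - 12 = a^3 - 8*a^2 + 11*a + 20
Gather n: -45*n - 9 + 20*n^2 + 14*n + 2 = 20*n^2 - 31*n - 7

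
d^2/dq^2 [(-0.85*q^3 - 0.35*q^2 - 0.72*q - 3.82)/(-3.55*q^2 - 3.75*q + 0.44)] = (2.8421709430404e-14*q^5 + 5.6843418860808e-14*q^4 + 35.3905*q^3 + 283.7145*q^2 + 312.8577*q + 121.8827)/(44.738875*q^6 + 141.778125*q^5 + 133.130325*q^4 + 17.589375*q^3 - 16.50066*q^2 + 2.178*q - 0.085184)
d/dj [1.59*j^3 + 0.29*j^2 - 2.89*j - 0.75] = 4.77*j^2 + 0.58*j - 2.89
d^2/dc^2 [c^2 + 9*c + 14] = 2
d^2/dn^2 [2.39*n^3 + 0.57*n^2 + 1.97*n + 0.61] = 14.34*n + 1.14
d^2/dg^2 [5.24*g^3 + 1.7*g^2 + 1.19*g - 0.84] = 31.44*g + 3.4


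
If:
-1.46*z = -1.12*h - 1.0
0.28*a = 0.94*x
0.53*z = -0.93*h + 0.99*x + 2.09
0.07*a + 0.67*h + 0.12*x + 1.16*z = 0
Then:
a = -6.25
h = -0.09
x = -1.86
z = 0.62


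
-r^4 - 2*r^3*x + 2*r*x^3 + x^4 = (-r + x)*(r + x)^3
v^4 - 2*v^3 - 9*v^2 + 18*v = v*(v - 3)*(v - 2)*(v + 3)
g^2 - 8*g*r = g*(g - 8*r)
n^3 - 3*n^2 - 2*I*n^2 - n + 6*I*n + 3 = (n - 3)*(n - I)^2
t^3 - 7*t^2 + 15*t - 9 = (t - 3)^2*(t - 1)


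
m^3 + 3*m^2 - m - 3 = (m - 1)*(m + 1)*(m + 3)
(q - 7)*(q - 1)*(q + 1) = q^3 - 7*q^2 - q + 7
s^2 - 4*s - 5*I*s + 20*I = (s - 4)*(s - 5*I)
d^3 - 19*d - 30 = (d - 5)*(d + 2)*(d + 3)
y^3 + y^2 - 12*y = y*(y - 3)*(y + 4)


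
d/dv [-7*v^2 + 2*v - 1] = 2 - 14*v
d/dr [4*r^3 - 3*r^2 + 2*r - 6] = 12*r^2 - 6*r + 2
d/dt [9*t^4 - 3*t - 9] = 36*t^3 - 3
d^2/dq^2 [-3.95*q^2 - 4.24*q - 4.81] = -7.90000000000000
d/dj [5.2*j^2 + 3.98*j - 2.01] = 10.4*j + 3.98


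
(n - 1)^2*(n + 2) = n^3 - 3*n + 2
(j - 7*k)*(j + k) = j^2 - 6*j*k - 7*k^2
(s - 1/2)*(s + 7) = s^2 + 13*s/2 - 7/2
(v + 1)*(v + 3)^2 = v^3 + 7*v^2 + 15*v + 9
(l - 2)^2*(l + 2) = l^3 - 2*l^2 - 4*l + 8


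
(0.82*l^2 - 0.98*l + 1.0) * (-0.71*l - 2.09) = -0.5822*l^3 - 1.018*l^2 + 1.3382*l - 2.09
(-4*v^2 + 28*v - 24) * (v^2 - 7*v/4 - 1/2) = -4*v^4 + 35*v^3 - 71*v^2 + 28*v + 12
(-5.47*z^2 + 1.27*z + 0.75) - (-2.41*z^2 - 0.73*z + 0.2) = -3.06*z^2 + 2.0*z + 0.55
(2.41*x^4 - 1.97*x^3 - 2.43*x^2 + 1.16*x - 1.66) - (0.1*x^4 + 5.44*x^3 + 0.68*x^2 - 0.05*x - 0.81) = 2.31*x^4 - 7.41*x^3 - 3.11*x^2 + 1.21*x - 0.85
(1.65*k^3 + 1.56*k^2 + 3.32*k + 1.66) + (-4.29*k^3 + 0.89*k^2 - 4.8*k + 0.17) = -2.64*k^3 + 2.45*k^2 - 1.48*k + 1.83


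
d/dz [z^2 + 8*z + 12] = 2*z + 8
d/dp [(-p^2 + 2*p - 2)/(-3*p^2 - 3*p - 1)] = (9*p^2 - 10*p - 8)/(9*p^4 + 18*p^3 + 15*p^2 + 6*p + 1)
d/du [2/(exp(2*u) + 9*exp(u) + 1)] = (-4*exp(u) - 18)*exp(u)/(exp(2*u) + 9*exp(u) + 1)^2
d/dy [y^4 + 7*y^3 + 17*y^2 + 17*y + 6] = 4*y^3 + 21*y^2 + 34*y + 17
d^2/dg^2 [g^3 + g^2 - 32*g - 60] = 6*g + 2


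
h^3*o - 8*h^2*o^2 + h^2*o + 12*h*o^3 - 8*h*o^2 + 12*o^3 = (h - 6*o)*(h - 2*o)*(h*o + o)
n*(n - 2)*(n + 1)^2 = n^4 - 3*n^2 - 2*n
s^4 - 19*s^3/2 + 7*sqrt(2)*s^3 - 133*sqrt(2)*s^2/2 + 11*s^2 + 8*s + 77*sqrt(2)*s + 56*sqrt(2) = (s - 8)*(s - 2)*(s + 1/2)*(s + 7*sqrt(2))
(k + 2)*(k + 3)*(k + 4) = k^3 + 9*k^2 + 26*k + 24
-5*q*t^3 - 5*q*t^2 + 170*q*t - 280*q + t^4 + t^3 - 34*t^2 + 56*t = (-5*q + t)*(t - 4)*(t - 2)*(t + 7)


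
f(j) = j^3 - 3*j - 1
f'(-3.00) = 24.00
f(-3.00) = -19.00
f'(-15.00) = 672.00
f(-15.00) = -3331.00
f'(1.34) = 2.39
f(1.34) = -2.61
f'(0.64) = -1.77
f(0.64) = -2.66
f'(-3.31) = 29.87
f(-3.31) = -27.33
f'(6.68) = 130.87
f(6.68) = 277.04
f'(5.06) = 73.81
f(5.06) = 113.37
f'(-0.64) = -1.77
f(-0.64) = 0.66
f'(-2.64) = 17.91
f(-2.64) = -11.48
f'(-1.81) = 6.83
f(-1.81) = -1.50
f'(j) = 3*j^2 - 3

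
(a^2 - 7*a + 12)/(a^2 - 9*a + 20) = (a - 3)/(a - 5)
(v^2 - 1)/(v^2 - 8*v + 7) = (v + 1)/(v - 7)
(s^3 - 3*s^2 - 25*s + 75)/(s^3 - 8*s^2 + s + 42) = (s^2 - 25)/(s^2 - 5*s - 14)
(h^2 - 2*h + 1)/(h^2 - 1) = (h - 1)/(h + 1)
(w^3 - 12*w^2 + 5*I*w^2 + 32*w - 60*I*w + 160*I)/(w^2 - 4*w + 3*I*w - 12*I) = (w^2 + w*(-8 + 5*I) - 40*I)/(w + 3*I)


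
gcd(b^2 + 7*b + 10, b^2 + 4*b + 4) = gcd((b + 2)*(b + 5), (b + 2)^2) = b + 2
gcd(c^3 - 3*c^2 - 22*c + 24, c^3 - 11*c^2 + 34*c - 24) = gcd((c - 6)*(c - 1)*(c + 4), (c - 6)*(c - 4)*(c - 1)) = c^2 - 7*c + 6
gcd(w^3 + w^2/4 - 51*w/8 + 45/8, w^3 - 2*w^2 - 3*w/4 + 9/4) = w - 3/2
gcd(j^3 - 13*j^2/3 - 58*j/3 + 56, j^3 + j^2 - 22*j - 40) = j + 4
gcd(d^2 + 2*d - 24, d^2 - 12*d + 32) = d - 4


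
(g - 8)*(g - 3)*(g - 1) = g^3 - 12*g^2 + 35*g - 24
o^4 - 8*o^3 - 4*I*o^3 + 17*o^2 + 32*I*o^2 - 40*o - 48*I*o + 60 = (o - 6)*(o - 2)*(o - 5*I)*(o + I)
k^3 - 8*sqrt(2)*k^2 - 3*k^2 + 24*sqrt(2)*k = k*(k - 3)*(k - 8*sqrt(2))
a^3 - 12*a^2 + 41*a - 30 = (a - 6)*(a - 5)*(a - 1)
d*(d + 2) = d^2 + 2*d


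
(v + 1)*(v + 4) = v^2 + 5*v + 4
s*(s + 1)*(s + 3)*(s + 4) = s^4 + 8*s^3 + 19*s^2 + 12*s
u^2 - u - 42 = (u - 7)*(u + 6)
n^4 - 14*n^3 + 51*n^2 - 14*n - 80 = (n - 8)*(n - 5)*(n - 2)*(n + 1)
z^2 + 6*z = z*(z + 6)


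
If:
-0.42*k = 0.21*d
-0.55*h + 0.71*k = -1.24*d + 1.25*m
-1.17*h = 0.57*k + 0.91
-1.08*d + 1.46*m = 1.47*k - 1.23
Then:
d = -3.25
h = -1.57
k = 1.63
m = -1.61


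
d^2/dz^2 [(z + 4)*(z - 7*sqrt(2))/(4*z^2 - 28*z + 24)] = (-7*sqrt(2)*z^3 + 11*z^3 - 84*sqrt(2)*z^2 - 18*z^2 - 72*z + 714*sqrt(2)*z - 1498*sqrt(2) + 204)/(2*(z^6 - 21*z^5 + 165*z^4 - 595*z^3 + 990*z^2 - 756*z + 216))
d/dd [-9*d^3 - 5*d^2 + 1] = d*(-27*d - 10)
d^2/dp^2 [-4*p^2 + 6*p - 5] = -8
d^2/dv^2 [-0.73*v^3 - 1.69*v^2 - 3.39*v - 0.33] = -4.38*v - 3.38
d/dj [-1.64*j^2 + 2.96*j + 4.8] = 2.96 - 3.28*j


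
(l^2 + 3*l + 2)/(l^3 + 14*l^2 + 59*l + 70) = (l + 1)/(l^2 + 12*l + 35)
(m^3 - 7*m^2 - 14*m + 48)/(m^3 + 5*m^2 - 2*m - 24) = (m - 8)/(m + 4)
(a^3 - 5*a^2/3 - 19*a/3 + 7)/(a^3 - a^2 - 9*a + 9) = (a + 7/3)/(a + 3)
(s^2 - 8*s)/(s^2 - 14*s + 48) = s/(s - 6)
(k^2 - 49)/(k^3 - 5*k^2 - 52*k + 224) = (k - 7)/(k^2 - 12*k + 32)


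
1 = 1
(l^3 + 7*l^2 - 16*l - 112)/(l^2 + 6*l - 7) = (l^2 - 16)/(l - 1)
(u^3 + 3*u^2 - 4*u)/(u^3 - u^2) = (u + 4)/u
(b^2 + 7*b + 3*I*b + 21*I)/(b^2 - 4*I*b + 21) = (b + 7)/(b - 7*I)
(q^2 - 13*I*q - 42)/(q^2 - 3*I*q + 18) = (q - 7*I)/(q + 3*I)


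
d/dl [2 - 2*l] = -2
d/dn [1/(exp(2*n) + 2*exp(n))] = -(2*exp(n) + 2)*exp(-n)/(exp(n) + 2)^2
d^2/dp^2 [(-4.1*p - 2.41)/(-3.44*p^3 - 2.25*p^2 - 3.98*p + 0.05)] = (291.10656*p^5 + 532.631712*p^4 + 227.69906*p^3 + 279.640902*p^2 + 134.74392*p + 78.524778)/(40.707584*p^9 + 79.8768*p^8 + 193.538184*p^7 + 194.446785*p^6 + 221.597178*p^5 + 102.055965*p^4 + 60.384092*p^3 - 2.359185*p^2 + 0.02985*p - 0.000125)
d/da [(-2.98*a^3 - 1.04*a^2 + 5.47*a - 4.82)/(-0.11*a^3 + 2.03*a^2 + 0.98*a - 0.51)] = (-1.11022302462516e-16*a^5 - 6.1638*a^4 - 4.6374*a^3 - 9.1545*a^2 + 20.63*a + 1.9339)/(0.0121*a^6 - 0.4466*a^5 + 3.9053*a^4 + 4.091*a^3 - 1.1102*a^2 - 0.9996*a + 0.2601)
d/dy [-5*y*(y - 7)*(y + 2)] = -15*y^2 + 50*y + 70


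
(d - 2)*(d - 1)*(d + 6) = d^3 + 3*d^2 - 16*d + 12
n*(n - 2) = n^2 - 2*n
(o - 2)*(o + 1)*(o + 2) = o^3 + o^2 - 4*o - 4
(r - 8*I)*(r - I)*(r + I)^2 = r^4 - 7*I*r^3 + 9*r^2 - 7*I*r + 8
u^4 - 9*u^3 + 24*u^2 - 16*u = u*(u - 4)^2*(u - 1)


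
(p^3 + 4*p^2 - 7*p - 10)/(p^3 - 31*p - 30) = (p - 2)/(p - 6)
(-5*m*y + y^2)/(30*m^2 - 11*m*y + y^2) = y/(-6*m + y)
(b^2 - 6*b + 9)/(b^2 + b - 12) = (b - 3)/(b + 4)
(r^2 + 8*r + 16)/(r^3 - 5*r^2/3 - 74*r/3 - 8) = 3*(r + 4)/(3*r^2 - 17*r - 6)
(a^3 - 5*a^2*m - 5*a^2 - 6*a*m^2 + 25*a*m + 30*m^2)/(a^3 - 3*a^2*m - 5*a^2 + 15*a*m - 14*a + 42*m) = (a^3 - 5*a^2*m - 5*a^2 - 6*a*m^2 + 25*a*m + 30*m^2)/(a^3 - 3*a^2*m - 5*a^2 + 15*a*m - 14*a + 42*m)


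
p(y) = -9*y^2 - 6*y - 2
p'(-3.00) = 48.00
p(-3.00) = -65.00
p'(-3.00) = 48.00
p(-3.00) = -65.00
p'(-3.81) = 62.58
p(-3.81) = -109.78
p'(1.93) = -40.74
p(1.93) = -47.10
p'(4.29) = -83.22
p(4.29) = -193.38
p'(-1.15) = 14.70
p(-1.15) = -7.00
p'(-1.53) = 21.54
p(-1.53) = -13.89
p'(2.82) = -56.76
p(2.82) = -90.49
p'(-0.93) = 10.74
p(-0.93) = -4.20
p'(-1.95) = 29.10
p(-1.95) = -24.52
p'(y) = -18*y - 6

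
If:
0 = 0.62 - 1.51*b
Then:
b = 0.41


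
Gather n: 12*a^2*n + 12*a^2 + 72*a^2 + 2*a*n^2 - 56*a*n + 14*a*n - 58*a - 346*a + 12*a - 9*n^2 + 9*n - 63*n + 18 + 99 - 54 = 84*a^2 - 392*a + n^2*(2*a - 9) + n*(12*a^2 - 42*a - 54) + 63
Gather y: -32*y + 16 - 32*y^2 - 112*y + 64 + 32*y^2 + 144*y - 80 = 0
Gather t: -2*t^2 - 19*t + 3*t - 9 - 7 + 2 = -2*t^2 - 16*t - 14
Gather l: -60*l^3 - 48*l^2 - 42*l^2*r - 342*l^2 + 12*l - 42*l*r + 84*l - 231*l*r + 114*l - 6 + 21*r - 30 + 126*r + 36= -60*l^3 + l^2*(-42*r - 390) + l*(210 - 273*r) + 147*r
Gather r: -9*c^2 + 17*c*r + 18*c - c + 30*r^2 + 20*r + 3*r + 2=-9*c^2 + 17*c + 30*r^2 + r*(17*c + 23) + 2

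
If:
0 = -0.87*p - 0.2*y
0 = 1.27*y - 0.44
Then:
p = -0.08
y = 0.35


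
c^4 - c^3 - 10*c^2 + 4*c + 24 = (c - 3)*(c - 2)*(c + 2)^2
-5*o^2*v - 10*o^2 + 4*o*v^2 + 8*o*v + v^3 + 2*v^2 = (-o + v)*(5*o + v)*(v + 2)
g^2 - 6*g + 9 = (g - 3)^2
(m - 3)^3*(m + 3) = m^4 - 6*m^3 + 54*m - 81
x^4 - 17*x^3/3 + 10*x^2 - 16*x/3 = x*(x - 8/3)*(x - 2)*(x - 1)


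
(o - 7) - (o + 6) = -13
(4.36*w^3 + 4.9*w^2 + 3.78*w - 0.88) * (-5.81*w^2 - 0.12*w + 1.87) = -25.3316*w^5 - 28.9922*w^4 - 14.3966*w^3 + 13.8222*w^2 + 7.1742*w - 1.6456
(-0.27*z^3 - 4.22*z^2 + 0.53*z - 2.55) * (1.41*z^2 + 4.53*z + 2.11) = -0.3807*z^5 - 7.1733*z^4 - 18.939*z^3 - 10.0988*z^2 - 10.4332*z - 5.3805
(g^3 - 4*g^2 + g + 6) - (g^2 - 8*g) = g^3 - 5*g^2 + 9*g + 6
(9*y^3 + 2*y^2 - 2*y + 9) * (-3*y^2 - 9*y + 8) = -27*y^5 - 87*y^4 + 60*y^3 + 7*y^2 - 97*y + 72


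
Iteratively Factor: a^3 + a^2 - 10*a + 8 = (a - 1)*(a^2 + 2*a - 8) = (a - 1)*(a + 4)*(a - 2)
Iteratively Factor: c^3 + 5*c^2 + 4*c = (c + 4)*(c^2 + c) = (c + 1)*(c + 4)*(c)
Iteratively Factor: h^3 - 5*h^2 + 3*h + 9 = (h - 3)*(h^2 - 2*h - 3) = (h - 3)*(h + 1)*(h - 3)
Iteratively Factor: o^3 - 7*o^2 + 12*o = (o)*(o^2 - 7*o + 12) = o*(o - 3)*(o - 4)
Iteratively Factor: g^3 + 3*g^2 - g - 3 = (g + 3)*(g^2 - 1) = (g + 1)*(g + 3)*(g - 1)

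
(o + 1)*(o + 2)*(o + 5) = o^3 + 8*o^2 + 17*o + 10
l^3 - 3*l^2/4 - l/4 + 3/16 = (l - 3/4)*(l - 1/2)*(l + 1/2)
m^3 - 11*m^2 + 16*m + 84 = (m - 7)*(m - 6)*(m + 2)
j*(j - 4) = j^2 - 4*j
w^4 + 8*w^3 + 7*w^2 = w^2*(w + 1)*(w + 7)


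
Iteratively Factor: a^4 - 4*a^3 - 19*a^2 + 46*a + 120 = (a + 3)*(a^3 - 7*a^2 + 2*a + 40) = (a + 2)*(a + 3)*(a^2 - 9*a + 20) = (a - 5)*(a + 2)*(a + 3)*(a - 4)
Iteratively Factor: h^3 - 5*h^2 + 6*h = (h - 3)*(h^2 - 2*h) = h*(h - 3)*(h - 2)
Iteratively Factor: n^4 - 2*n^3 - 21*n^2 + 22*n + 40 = (n + 1)*(n^3 - 3*n^2 - 18*n + 40) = (n + 1)*(n + 4)*(n^2 - 7*n + 10) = (n - 2)*(n + 1)*(n + 4)*(n - 5)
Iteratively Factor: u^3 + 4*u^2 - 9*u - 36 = (u + 3)*(u^2 + u - 12) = (u - 3)*(u + 3)*(u + 4)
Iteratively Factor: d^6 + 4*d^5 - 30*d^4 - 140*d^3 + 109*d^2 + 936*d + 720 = (d + 1)*(d^5 + 3*d^4 - 33*d^3 - 107*d^2 + 216*d + 720) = (d - 3)*(d + 1)*(d^4 + 6*d^3 - 15*d^2 - 152*d - 240) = (d - 3)*(d + 1)*(d + 4)*(d^3 + 2*d^2 - 23*d - 60) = (d - 5)*(d - 3)*(d + 1)*(d + 4)*(d^2 + 7*d + 12) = (d - 5)*(d - 3)*(d + 1)*(d + 3)*(d + 4)*(d + 4)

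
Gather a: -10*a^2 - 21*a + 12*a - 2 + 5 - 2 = -10*a^2 - 9*a + 1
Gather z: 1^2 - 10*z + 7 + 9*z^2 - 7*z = 9*z^2 - 17*z + 8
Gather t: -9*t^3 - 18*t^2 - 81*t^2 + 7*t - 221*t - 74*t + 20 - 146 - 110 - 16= -9*t^3 - 99*t^2 - 288*t - 252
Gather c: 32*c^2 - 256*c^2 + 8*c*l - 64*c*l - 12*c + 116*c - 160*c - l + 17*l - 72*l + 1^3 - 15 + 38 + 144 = -224*c^2 + c*(-56*l - 56) - 56*l + 168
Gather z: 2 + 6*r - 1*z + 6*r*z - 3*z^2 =6*r - 3*z^2 + z*(6*r - 1) + 2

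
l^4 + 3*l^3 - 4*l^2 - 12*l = l*(l - 2)*(l + 2)*(l + 3)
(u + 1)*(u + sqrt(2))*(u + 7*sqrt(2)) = u^3 + u^2 + 8*sqrt(2)*u^2 + 8*sqrt(2)*u + 14*u + 14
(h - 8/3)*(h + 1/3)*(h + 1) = h^3 - 4*h^2/3 - 29*h/9 - 8/9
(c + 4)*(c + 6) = c^2 + 10*c + 24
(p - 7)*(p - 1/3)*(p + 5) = p^3 - 7*p^2/3 - 103*p/3 + 35/3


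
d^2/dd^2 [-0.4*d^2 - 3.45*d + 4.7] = -0.800000000000000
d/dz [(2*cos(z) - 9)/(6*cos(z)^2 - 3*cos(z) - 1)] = (12*cos(z)^2 - 108*cos(z) + 29)*sin(z)/(6*sin(z)^2 + 3*cos(z) - 5)^2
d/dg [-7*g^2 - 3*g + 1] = -14*g - 3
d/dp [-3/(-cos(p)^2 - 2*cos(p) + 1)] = 6*(cos(p) + 1)*sin(p)/(-sin(p)^2 + 2*cos(p))^2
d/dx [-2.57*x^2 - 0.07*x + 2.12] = -5.14*x - 0.07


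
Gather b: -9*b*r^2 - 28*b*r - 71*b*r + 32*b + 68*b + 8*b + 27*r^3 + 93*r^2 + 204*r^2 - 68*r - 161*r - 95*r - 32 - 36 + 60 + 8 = b*(-9*r^2 - 99*r + 108) + 27*r^3 + 297*r^2 - 324*r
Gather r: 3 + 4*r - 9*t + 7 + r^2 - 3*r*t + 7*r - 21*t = r^2 + r*(11 - 3*t) - 30*t + 10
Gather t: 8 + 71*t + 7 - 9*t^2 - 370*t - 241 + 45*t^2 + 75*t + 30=36*t^2 - 224*t - 196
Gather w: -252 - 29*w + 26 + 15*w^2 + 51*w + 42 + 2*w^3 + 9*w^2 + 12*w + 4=2*w^3 + 24*w^2 + 34*w - 180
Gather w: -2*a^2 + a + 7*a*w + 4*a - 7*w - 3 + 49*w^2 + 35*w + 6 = -2*a^2 + 5*a + 49*w^2 + w*(7*a + 28) + 3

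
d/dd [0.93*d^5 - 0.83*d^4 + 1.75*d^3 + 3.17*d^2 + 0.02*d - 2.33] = 4.65*d^4 - 3.32*d^3 + 5.25*d^2 + 6.34*d + 0.02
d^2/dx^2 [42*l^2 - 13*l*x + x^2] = 2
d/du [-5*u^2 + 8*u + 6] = 8 - 10*u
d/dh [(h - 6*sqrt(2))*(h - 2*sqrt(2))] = 2*h - 8*sqrt(2)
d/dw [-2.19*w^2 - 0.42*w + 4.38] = -4.38*w - 0.42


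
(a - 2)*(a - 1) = a^2 - 3*a + 2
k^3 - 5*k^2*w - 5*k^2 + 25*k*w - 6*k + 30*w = (k - 6)*(k + 1)*(k - 5*w)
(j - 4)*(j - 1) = j^2 - 5*j + 4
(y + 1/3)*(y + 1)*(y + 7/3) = y^3 + 11*y^2/3 + 31*y/9 + 7/9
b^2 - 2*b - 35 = (b - 7)*(b + 5)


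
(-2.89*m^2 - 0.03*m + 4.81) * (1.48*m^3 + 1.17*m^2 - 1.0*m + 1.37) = -4.2772*m^5 - 3.4257*m^4 + 9.9737*m^3 + 1.6984*m^2 - 4.8511*m + 6.5897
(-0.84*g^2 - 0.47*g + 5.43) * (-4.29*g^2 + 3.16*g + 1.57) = 3.6036*g^4 - 0.6381*g^3 - 26.0987*g^2 + 16.4209*g + 8.5251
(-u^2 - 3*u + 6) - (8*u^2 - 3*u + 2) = 4 - 9*u^2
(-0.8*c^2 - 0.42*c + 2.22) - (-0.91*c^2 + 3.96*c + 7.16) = 0.11*c^2 - 4.38*c - 4.94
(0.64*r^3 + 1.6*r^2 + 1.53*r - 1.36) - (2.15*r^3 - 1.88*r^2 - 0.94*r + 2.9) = -1.51*r^3 + 3.48*r^2 + 2.47*r - 4.26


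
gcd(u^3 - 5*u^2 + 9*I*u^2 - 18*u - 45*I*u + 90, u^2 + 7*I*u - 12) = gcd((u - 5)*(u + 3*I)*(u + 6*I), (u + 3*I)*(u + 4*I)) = u + 3*I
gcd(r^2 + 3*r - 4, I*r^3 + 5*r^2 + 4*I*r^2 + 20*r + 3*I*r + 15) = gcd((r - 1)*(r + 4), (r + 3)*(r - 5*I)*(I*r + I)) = 1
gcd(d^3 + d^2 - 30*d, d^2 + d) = d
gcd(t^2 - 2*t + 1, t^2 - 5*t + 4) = t - 1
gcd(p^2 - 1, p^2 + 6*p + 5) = p + 1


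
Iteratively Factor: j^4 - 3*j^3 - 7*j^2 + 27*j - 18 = (j + 3)*(j^3 - 6*j^2 + 11*j - 6) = (j - 3)*(j + 3)*(j^2 - 3*j + 2) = (j - 3)*(j - 1)*(j + 3)*(j - 2)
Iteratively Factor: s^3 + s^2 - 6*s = (s - 2)*(s^2 + 3*s) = (s - 2)*(s + 3)*(s)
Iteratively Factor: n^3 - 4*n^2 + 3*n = (n - 1)*(n^2 - 3*n) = (n - 3)*(n - 1)*(n)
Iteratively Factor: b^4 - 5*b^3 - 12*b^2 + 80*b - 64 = (b - 1)*(b^3 - 4*b^2 - 16*b + 64) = (b - 4)*(b - 1)*(b^2 - 16) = (b - 4)*(b - 1)*(b + 4)*(b - 4)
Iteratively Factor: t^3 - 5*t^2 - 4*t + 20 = (t - 5)*(t^2 - 4) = (t - 5)*(t - 2)*(t + 2)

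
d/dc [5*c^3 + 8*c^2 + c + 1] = 15*c^2 + 16*c + 1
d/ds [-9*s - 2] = -9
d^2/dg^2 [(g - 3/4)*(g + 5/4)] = 2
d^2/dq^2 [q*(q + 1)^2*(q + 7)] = 12*q^2 + 54*q + 30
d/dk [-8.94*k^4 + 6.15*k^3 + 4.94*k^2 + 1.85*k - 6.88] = -35.76*k^3 + 18.45*k^2 + 9.88*k + 1.85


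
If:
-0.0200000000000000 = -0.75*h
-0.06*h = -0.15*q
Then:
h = 0.03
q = 0.01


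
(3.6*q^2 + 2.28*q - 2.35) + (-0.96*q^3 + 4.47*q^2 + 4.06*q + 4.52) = -0.96*q^3 + 8.07*q^2 + 6.34*q + 2.17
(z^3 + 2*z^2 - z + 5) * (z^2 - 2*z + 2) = z^5 - 3*z^3 + 11*z^2 - 12*z + 10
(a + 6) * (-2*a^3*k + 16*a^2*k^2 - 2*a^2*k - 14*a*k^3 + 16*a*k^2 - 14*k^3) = -2*a^4*k + 16*a^3*k^2 - 14*a^3*k - 14*a^2*k^3 + 112*a^2*k^2 - 12*a^2*k - 98*a*k^3 + 96*a*k^2 - 84*k^3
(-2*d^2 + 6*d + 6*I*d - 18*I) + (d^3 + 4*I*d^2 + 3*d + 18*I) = d^3 - 2*d^2 + 4*I*d^2 + 9*d + 6*I*d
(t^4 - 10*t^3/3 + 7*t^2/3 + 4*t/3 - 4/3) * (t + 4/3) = t^5 - 2*t^4 - 19*t^3/9 + 40*t^2/9 + 4*t/9 - 16/9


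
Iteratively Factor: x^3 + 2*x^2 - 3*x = (x + 3)*(x^2 - x) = x*(x + 3)*(x - 1)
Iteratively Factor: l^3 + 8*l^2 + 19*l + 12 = (l + 3)*(l^2 + 5*l + 4) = (l + 3)*(l + 4)*(l + 1)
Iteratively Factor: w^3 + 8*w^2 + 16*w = (w)*(w^2 + 8*w + 16) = w*(w + 4)*(w + 4)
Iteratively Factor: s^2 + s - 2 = (s + 2)*(s - 1)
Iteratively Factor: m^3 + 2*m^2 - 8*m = (m - 2)*(m^2 + 4*m) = m*(m - 2)*(m + 4)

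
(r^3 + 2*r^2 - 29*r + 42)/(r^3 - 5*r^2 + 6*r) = (r + 7)/r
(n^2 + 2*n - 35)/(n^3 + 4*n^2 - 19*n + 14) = (n - 5)/(n^2 - 3*n + 2)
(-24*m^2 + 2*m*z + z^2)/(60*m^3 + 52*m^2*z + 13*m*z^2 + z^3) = (-4*m + z)/(10*m^2 + 7*m*z + z^2)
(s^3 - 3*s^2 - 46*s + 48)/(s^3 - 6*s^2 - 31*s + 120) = (s^2 + 5*s - 6)/(s^2 + 2*s - 15)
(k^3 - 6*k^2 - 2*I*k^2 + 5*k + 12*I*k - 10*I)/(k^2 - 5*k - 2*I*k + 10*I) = k - 1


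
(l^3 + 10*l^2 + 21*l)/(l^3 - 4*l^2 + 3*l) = (l^2 + 10*l + 21)/(l^2 - 4*l + 3)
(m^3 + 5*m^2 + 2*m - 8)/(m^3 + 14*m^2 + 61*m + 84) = (m^2 + m - 2)/(m^2 + 10*m + 21)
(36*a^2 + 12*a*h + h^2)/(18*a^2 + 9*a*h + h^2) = (6*a + h)/(3*a + h)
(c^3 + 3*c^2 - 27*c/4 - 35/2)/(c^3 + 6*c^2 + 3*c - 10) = (c^2 + c - 35/4)/(c^2 + 4*c - 5)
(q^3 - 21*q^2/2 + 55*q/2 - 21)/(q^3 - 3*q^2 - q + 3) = (q^3 - 21*q^2/2 + 55*q/2 - 21)/(q^3 - 3*q^2 - q + 3)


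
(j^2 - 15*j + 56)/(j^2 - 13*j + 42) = (j - 8)/(j - 6)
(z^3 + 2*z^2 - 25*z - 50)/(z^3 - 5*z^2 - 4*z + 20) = (z + 5)/(z - 2)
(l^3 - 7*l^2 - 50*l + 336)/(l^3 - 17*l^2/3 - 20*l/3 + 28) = 3*(l^2 - l - 56)/(3*l^2 + l - 14)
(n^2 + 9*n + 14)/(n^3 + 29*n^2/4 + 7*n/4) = 4*(n + 2)/(n*(4*n + 1))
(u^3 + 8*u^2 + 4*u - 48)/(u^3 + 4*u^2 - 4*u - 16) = (u + 6)/(u + 2)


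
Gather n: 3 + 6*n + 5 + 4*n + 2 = 10*n + 10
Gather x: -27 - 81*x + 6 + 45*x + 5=-36*x - 16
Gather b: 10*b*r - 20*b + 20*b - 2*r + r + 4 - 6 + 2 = 10*b*r - r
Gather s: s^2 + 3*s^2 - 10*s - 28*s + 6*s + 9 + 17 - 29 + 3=4*s^2 - 32*s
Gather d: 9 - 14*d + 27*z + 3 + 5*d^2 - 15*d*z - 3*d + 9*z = 5*d^2 + d*(-15*z - 17) + 36*z + 12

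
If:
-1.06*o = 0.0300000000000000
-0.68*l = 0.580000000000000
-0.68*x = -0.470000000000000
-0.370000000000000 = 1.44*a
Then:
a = -0.26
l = -0.85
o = -0.03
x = 0.69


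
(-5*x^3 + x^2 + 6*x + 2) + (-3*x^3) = -8*x^3 + x^2 + 6*x + 2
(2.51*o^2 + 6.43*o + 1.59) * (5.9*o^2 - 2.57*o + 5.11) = 14.809*o^4 + 31.4863*o^3 + 5.682*o^2 + 28.771*o + 8.1249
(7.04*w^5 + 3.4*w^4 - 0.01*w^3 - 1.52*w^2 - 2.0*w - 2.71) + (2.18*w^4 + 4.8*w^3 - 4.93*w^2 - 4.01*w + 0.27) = 7.04*w^5 + 5.58*w^4 + 4.79*w^3 - 6.45*w^2 - 6.01*w - 2.44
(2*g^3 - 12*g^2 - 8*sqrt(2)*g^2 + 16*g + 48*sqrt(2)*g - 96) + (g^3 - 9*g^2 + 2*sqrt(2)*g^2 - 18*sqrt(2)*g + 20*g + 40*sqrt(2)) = 3*g^3 - 21*g^2 - 6*sqrt(2)*g^2 + 36*g + 30*sqrt(2)*g - 96 + 40*sqrt(2)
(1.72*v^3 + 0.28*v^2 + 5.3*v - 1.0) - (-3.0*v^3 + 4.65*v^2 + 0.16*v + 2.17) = 4.72*v^3 - 4.37*v^2 + 5.14*v - 3.17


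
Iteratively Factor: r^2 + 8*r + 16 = (r + 4)*(r + 4)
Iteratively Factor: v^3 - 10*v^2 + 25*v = (v - 5)*(v^2 - 5*v) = v*(v - 5)*(v - 5)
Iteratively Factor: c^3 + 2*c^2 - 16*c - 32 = (c + 4)*(c^2 - 2*c - 8) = (c + 2)*(c + 4)*(c - 4)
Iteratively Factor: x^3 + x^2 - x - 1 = (x - 1)*(x^2 + 2*x + 1) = (x - 1)*(x + 1)*(x + 1)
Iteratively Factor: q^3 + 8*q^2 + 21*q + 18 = (q + 2)*(q^2 + 6*q + 9) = (q + 2)*(q + 3)*(q + 3)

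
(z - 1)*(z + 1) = z^2 - 1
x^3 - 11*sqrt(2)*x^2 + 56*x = x*(x - 7*sqrt(2))*(x - 4*sqrt(2))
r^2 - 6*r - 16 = (r - 8)*(r + 2)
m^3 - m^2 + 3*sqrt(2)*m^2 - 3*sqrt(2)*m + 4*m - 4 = (m - 1)*(m + sqrt(2))*(m + 2*sqrt(2))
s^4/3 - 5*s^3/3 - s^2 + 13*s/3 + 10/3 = (s/3 + 1/3)*(s - 5)*(s - 2)*(s + 1)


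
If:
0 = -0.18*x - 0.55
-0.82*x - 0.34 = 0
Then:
No Solution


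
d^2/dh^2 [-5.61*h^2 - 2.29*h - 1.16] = -11.2200000000000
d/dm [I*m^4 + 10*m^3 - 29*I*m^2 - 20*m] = 4*I*m^3 + 30*m^2 - 58*I*m - 20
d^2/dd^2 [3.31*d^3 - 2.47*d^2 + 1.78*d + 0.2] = 19.86*d - 4.94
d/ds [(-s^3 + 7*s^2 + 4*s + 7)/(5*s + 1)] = (-10*s^3 + 32*s^2 + 14*s - 31)/(25*s^2 + 10*s + 1)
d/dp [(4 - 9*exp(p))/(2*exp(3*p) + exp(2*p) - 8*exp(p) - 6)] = (2*(9*exp(p) - 4)*(3*exp(2*p) + exp(p) - 4) - 18*exp(3*p) - 9*exp(2*p) + 72*exp(p) + 54)*exp(p)/(2*exp(3*p) + exp(2*p) - 8*exp(p) - 6)^2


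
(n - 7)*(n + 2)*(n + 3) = n^3 - 2*n^2 - 29*n - 42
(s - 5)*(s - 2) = s^2 - 7*s + 10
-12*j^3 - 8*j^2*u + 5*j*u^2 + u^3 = (-2*j + u)*(j + u)*(6*j + u)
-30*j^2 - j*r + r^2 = (-6*j + r)*(5*j + r)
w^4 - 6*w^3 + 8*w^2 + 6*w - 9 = (w - 3)^2*(w - 1)*(w + 1)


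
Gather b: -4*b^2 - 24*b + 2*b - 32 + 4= -4*b^2 - 22*b - 28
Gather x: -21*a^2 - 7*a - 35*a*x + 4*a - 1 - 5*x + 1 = -21*a^2 - 3*a + x*(-35*a - 5)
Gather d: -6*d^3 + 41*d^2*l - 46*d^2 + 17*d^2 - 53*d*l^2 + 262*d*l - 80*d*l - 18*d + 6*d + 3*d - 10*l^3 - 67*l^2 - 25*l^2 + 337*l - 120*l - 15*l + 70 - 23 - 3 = -6*d^3 + d^2*(41*l - 29) + d*(-53*l^2 + 182*l - 9) - 10*l^3 - 92*l^2 + 202*l + 44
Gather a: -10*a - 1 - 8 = -10*a - 9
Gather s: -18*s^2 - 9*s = -18*s^2 - 9*s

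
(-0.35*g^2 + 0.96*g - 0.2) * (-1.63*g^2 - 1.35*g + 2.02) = 0.5705*g^4 - 1.0923*g^3 - 1.677*g^2 + 2.2092*g - 0.404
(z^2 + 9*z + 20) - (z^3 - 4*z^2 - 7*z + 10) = -z^3 + 5*z^2 + 16*z + 10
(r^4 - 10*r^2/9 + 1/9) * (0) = 0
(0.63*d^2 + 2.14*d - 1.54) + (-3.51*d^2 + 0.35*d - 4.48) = -2.88*d^2 + 2.49*d - 6.02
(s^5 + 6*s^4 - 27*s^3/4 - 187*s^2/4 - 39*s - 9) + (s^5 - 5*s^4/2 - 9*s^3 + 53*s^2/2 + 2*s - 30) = 2*s^5 + 7*s^4/2 - 63*s^3/4 - 81*s^2/4 - 37*s - 39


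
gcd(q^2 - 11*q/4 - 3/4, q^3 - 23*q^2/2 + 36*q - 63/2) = q - 3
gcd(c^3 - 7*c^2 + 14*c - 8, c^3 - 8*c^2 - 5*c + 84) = c - 4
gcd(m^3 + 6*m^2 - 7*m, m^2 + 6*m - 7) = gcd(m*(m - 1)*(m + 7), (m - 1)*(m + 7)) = m^2 + 6*m - 7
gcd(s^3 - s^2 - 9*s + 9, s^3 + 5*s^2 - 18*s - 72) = s + 3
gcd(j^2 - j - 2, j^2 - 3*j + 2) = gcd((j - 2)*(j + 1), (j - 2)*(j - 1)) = j - 2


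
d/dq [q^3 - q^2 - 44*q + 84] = 3*q^2 - 2*q - 44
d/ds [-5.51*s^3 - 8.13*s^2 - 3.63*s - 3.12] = -16.53*s^2 - 16.26*s - 3.63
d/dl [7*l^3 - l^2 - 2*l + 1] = 21*l^2 - 2*l - 2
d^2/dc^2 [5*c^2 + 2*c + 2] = 10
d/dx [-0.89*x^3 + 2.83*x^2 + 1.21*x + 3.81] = -2.67*x^2 + 5.66*x + 1.21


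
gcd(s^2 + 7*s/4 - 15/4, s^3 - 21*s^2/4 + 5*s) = s - 5/4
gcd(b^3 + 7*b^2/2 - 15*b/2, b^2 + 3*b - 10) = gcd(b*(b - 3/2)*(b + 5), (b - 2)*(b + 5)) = b + 5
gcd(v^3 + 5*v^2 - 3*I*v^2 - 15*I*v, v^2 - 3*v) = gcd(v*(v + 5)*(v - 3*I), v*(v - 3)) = v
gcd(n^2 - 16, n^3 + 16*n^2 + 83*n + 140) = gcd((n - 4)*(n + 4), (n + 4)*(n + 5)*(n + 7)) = n + 4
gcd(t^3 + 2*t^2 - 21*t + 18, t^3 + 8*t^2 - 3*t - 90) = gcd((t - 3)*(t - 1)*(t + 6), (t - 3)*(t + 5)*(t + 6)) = t^2 + 3*t - 18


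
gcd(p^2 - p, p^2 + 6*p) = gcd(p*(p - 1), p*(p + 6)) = p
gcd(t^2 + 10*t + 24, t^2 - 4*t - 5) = 1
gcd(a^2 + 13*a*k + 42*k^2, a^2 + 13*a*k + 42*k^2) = a^2 + 13*a*k + 42*k^2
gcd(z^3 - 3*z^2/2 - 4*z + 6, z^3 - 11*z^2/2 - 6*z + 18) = z^2 + z/2 - 3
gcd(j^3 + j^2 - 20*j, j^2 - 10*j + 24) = j - 4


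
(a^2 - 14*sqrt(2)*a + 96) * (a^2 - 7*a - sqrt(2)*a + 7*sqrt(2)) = a^4 - 15*sqrt(2)*a^3 - 7*a^3 + 124*a^2 + 105*sqrt(2)*a^2 - 868*a - 96*sqrt(2)*a + 672*sqrt(2)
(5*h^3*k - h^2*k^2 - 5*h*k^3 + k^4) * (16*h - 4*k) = 80*h^4*k - 36*h^3*k^2 - 76*h^2*k^3 + 36*h*k^4 - 4*k^5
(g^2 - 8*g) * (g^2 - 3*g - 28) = g^4 - 11*g^3 - 4*g^2 + 224*g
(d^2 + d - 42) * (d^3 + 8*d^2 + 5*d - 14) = d^5 + 9*d^4 - 29*d^3 - 345*d^2 - 224*d + 588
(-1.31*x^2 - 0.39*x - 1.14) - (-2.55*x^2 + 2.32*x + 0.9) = 1.24*x^2 - 2.71*x - 2.04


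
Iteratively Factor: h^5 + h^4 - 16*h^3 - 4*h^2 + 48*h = (h + 4)*(h^4 - 3*h^3 - 4*h^2 + 12*h) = (h - 3)*(h + 4)*(h^3 - 4*h) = h*(h - 3)*(h + 4)*(h^2 - 4) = h*(h - 3)*(h - 2)*(h + 4)*(h + 2)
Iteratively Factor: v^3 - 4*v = (v + 2)*(v^2 - 2*v) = v*(v + 2)*(v - 2)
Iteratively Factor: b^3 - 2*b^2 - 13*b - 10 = (b + 2)*(b^2 - 4*b - 5) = (b - 5)*(b + 2)*(b + 1)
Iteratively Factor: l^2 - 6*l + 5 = (l - 5)*(l - 1)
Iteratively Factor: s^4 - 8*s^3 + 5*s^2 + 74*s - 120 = (s - 4)*(s^3 - 4*s^2 - 11*s + 30) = (s - 4)*(s + 3)*(s^2 - 7*s + 10) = (s - 5)*(s - 4)*(s + 3)*(s - 2)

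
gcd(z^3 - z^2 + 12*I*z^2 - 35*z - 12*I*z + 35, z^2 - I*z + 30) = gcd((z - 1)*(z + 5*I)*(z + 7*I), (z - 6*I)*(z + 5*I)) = z + 5*I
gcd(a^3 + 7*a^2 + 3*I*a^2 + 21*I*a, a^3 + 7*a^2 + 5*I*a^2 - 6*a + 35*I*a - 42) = a^2 + a*(7 + 3*I) + 21*I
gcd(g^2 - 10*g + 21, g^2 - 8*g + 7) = g - 7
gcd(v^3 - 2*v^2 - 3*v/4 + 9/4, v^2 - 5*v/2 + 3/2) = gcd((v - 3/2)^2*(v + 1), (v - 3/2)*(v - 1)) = v - 3/2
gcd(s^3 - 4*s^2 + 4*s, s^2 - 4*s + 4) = s^2 - 4*s + 4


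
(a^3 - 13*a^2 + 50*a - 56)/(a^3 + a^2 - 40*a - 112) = (a^2 - 6*a + 8)/(a^2 + 8*a + 16)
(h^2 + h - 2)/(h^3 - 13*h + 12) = (h + 2)/(h^2 + h - 12)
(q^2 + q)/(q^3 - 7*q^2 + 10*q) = (q + 1)/(q^2 - 7*q + 10)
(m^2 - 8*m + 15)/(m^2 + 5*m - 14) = (m^2 - 8*m + 15)/(m^2 + 5*m - 14)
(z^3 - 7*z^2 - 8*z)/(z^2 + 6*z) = (z^2 - 7*z - 8)/(z + 6)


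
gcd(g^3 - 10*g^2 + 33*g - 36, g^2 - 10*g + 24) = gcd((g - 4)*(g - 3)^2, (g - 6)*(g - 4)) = g - 4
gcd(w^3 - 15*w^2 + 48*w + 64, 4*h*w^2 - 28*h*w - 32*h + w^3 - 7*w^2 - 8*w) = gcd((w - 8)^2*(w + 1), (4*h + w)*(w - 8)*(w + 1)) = w^2 - 7*w - 8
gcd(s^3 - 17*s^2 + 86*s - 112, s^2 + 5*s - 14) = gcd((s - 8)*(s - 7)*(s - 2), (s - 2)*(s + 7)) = s - 2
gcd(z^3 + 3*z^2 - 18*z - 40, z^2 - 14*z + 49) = 1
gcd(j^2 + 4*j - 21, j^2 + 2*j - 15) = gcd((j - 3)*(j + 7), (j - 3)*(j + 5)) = j - 3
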